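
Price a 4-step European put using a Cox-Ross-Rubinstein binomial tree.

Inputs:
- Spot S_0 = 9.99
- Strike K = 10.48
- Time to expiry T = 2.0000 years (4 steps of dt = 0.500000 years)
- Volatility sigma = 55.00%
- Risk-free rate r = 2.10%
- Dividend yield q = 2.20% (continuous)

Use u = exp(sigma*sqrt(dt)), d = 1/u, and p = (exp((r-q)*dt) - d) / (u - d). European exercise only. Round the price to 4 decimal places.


Answer: Price = V(0,0) = 3.1161

Derivation:
dt = T/N = 0.500000
u = exp(sigma*sqrt(dt)) = 1.475370; d = 1/u = 0.677796
p = (exp((r-q)*dt) - d) / (u - d) = 0.403353
Discount per step: exp(-r*dt) = 0.989555
Stock lattice S(k, i) with i counting down-moves:
  k=0: S(0,0) = 9.9900
  k=1: S(1,0) = 14.7389; S(1,1) = 6.7712
  k=2: S(2,0) = 21.7454; S(2,1) = 9.9900; S(2,2) = 4.5895
  k=3: S(3,0) = 32.0825; S(3,1) = 14.7389; S(3,2) = 6.7712; S(3,3) = 3.1107
  k=4: S(4,0) = 47.3336; S(4,1) = 21.7454; S(4,2) = 9.9900; S(4,3) = 4.5895; S(4,4) = 2.1084
Terminal payoffs V(N, i) = max(K - S_T, 0):
  V(4,0) = 0.000000; V(4,1) = 0.000000; V(4,2) = 0.490000; V(4,3) = 5.890518; V(4,4) = 8.371557
Backward induction: V(k, i) = exp(-r*dt) * [p * V(k+1, i) + (1-p) * V(k+1, i+1)].
  V(3,0) = exp(-r*dt) * [p*0.000000 + (1-p)*0.000000] = 0.000000
  V(3,1) = exp(-r*dt) * [p*0.000000 + (1-p)*0.490000] = 0.289303
  V(3,2) = exp(-r*dt) * [p*0.490000 + (1-p)*5.890518] = 3.673427
  V(3,3) = exp(-r*dt) * [p*5.890518 + (1-p)*8.371557] = 7.293833
  V(2,0) = exp(-r*dt) * [p*0.000000 + (1-p)*0.289303] = 0.170809
  V(2,1) = exp(-r*dt) * [p*0.289303 + (1-p)*3.673427] = 2.284318
  V(2,2) = exp(-r*dt) * [p*3.673427 + (1-p)*7.293833] = 5.772599
  V(1,0) = exp(-r*dt) * [p*0.170809 + (1-p)*2.284318] = 1.416872
  V(1,1) = exp(-r*dt) * [p*2.284318 + (1-p)*5.772599] = 4.319990
  V(0,0) = exp(-r*dt) * [p*1.416872 + (1-p)*4.319990] = 3.116116


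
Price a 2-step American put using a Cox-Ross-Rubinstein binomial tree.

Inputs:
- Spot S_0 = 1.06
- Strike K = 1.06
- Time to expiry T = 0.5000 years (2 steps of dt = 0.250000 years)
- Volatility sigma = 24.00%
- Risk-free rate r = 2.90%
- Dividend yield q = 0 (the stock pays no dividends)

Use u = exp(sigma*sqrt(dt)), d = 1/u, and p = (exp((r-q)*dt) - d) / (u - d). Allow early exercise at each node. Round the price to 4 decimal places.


Answer: Price = V(0,0) = 0.0595

Derivation:
dt = T/N = 0.250000
u = exp(sigma*sqrt(dt)) = 1.127497; d = 1/u = 0.886920
p = (exp((r-q)*dt) - d) / (u - d) = 0.500281
Discount per step: exp(-r*dt) = 0.992776
Stock lattice S(k, i) with i counting down-moves:
  k=0: S(0,0) = 1.0600
  k=1: S(1,0) = 1.1951; S(1,1) = 0.9401
  k=2: S(2,0) = 1.3475; S(2,1) = 1.0600; S(2,2) = 0.8338
Terminal payoffs V(N, i) = max(K - S_T, 0):
  V(2,0) = 0.000000; V(2,1) = 0.000000; V(2,2) = 0.226174
Backward induction: V(k, i) = exp(-r*dt) * [p * V(k+1, i) + (1-p) * V(k+1, i+1)]; then take max(V_cont, immediate exercise) for American.
  V(1,0) = exp(-r*dt) * [p*0.000000 + (1-p)*0.000000] = 0.000000; exercise = 0.000000; V(1,0) = max -> 0.000000
  V(1,1) = exp(-r*dt) * [p*0.000000 + (1-p)*0.226174] = 0.112207; exercise = 0.119864; V(1,1) = max -> 0.119864
  V(0,0) = exp(-r*dt) * [p*0.000000 + (1-p)*0.119864] = 0.059466; exercise = 0.000000; V(0,0) = max -> 0.059466


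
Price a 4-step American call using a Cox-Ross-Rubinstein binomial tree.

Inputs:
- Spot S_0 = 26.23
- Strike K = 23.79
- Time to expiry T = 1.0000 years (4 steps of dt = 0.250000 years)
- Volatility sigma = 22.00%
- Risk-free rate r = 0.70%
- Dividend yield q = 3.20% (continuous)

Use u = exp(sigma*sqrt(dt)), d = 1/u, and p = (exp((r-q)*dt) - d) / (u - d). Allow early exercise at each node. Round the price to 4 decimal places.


Answer: Price = V(0,0) = 3.3905

Derivation:
dt = T/N = 0.250000
u = exp(sigma*sqrt(dt)) = 1.116278; d = 1/u = 0.895834
p = (exp((r-q)*dt) - d) / (u - d) = 0.444264
Discount per step: exp(-r*dt) = 0.998252
Stock lattice S(k, i) with i counting down-moves:
  k=0: S(0,0) = 26.2300
  k=1: S(1,0) = 29.2800; S(1,1) = 23.4977
  k=2: S(2,0) = 32.6846; S(2,1) = 26.2300; S(2,2) = 21.0501
  k=3: S(3,0) = 36.4851; S(3,1) = 29.2800; S(3,2) = 23.4977; S(3,3) = 18.8574
  k=4: S(4,0) = 40.7275; S(4,1) = 32.6846; S(4,2) = 26.2300; S(4,3) = 21.0501; S(4,4) = 16.8931
Terminal payoffs V(N, i) = max(S_T - K, 0):
  V(4,0) = 16.937510; V(4,1) = 8.894593; V(4,2) = 2.440000; V(4,3) = 0.000000; V(4,4) = 0.000000
Backward induction: V(k, i) = exp(-r*dt) * [p * V(k+1, i) + (1-p) * V(k+1, i+1)]; then take max(V_cont, immediate exercise) for American.
  V(3,0) = exp(-r*dt) * [p*16.937510 + (1-p)*8.894593] = 12.445974; exercise = 12.695094; V(3,0) = max -> 12.695094
  V(3,1) = exp(-r*dt) * [p*8.894593 + (1-p)*2.440000] = 5.298265; exercise = 5.489974; V(3,1) = max -> 5.489974
  V(3,2) = exp(-r*dt) * [p*2.440000 + (1-p)*0.000000] = 1.082109; exercise = 0.000000; V(3,2) = max -> 1.082109
  V(3,3) = exp(-r*dt) * [p*0.000000 + (1-p)*0.000000] = 0.000000; exercise = 0.000000; V(3,3) = max -> 0.000000
  V(2,0) = exp(-r*dt) * [p*12.695094 + (1-p)*5.489974] = 8.675755; exercise = 8.894593; V(2,0) = max -> 8.894593
  V(2,1) = exp(-r*dt) * [p*5.489974 + (1-p)*1.082109] = 3.035050; exercise = 2.440000; V(2,1) = max -> 3.035050
  V(2,2) = exp(-r*dt) * [p*1.082109 + (1-p)*0.000000] = 0.479902; exercise = 0.000000; V(2,2) = max -> 0.479902
  V(1,0) = exp(-r*dt) * [p*8.894593 + (1-p)*3.035050] = 5.628377; exercise = 5.489974; V(1,0) = max -> 5.628377
  V(1,1) = exp(-r*dt) * [p*3.035050 + (1-p)*0.479902] = 1.612239; exercise = 0.000000; V(1,1) = max -> 1.612239
  V(0,0) = exp(-r*dt) * [p*5.628377 + (1-p)*1.612239] = 3.390527; exercise = 2.440000; V(0,0) = max -> 3.390527


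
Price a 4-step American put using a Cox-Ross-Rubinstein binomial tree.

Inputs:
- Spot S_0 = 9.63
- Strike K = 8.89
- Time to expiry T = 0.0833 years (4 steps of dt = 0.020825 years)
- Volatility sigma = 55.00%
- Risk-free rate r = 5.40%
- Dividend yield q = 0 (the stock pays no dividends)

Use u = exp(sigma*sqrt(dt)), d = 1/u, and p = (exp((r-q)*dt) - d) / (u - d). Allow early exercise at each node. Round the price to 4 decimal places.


dt = T/N = 0.020825
u = exp(sigma*sqrt(dt)) = 1.082605; d = 1/u = 0.923698
p = (exp((r-q)*dt) - d) / (u - d) = 0.487249
Discount per step: exp(-r*dt) = 0.998876
Stock lattice S(k, i) with i counting down-moves:
  k=0: S(0,0) = 9.6300
  k=1: S(1,0) = 10.4255; S(1,1) = 8.8952
  k=2: S(2,0) = 11.2867; S(2,1) = 9.6300; S(2,2) = 8.2165
  k=3: S(3,0) = 12.2190; S(3,1) = 10.4255; S(3,2) = 8.8952; S(3,3) = 7.5896
  k=4: S(4,0) = 13.2284; S(4,1) = 11.2867; S(4,2) = 9.6300; S(4,3) = 8.2165; S(4,4) = 7.0105
Terminal payoffs V(N, i) = max(K - S_T, 0):
  V(4,0) = 0.000000; V(4,1) = 0.000000; V(4,2) = 0.000000; V(4,3) = 0.673505; V(4,4) = 1.879535
Backward induction: V(k, i) = exp(-r*dt) * [p * V(k+1, i) + (1-p) * V(k+1, i+1)]; then take max(V_cont, immediate exercise) for American.
  V(3,0) = exp(-r*dt) * [p*0.000000 + (1-p)*0.000000] = 0.000000; exercise = 0.000000; V(3,0) = max -> 0.000000
  V(3,1) = exp(-r*dt) * [p*0.000000 + (1-p)*0.000000] = 0.000000; exercise = 0.000000; V(3,1) = max -> 0.000000
  V(3,2) = exp(-r*dt) * [p*0.000000 + (1-p)*0.673505] = 0.344953; exercise = 0.000000; V(3,2) = max -> 0.344953
  V(3,3) = exp(-r*dt) * [p*0.673505 + (1-p)*1.879535] = 1.290446; exercise = 1.300438; V(3,3) = max -> 1.300438
  V(2,0) = exp(-r*dt) * [p*0.000000 + (1-p)*0.000000] = 0.000000; exercise = 0.000000; V(2,0) = max -> 0.000000
  V(2,1) = exp(-r*dt) * [p*0.000000 + (1-p)*0.344953] = 0.176676; exercise = 0.000000; V(2,1) = max -> 0.176676
  V(2,2) = exp(-r*dt) * [p*0.344953 + (1-p)*1.300438] = 0.833941; exercise = 0.673505; V(2,2) = max -> 0.833941
  V(1,0) = exp(-r*dt) * [p*0.000000 + (1-p)*0.176676] = 0.090489; exercise = 0.000000; V(1,0) = max -> 0.090489
  V(1,1) = exp(-r*dt) * [p*0.176676 + (1-p)*0.833941] = 0.513112; exercise = 0.000000; V(1,1) = max -> 0.513112
  V(0,0) = exp(-r*dt) * [p*0.090489 + (1-p)*0.513112] = 0.306844; exercise = 0.000000; V(0,0) = max -> 0.306844

Answer: Price = V(0,0) = 0.3068


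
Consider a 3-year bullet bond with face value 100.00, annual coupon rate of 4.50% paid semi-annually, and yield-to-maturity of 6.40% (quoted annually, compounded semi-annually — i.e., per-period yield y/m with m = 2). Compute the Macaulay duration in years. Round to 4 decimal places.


Answer: Macaulay duration = 2.8346 years

Derivation:
Coupon per period c = face * coupon_rate / m = 2.250000
Periods per year m = 2; per-period yield y/m = 0.032000
Number of cashflows N = 6
Cashflows (t years, CF_t, discount factor 1/(1+y/m)^(m*t), PV):
  t = 0.5000: CF_t = 2.250000, DF = 0.968992, PV = 2.180233
  t = 1.0000: CF_t = 2.250000, DF = 0.938946, PV = 2.112628
  t = 1.5000: CF_t = 2.250000, DF = 0.909831, PV = 2.047121
  t = 2.0000: CF_t = 2.250000, DF = 0.881620, PV = 1.983644
  t = 2.5000: CF_t = 2.250000, DF = 0.854283, PV = 1.922136
  t = 3.0000: CF_t = 102.250000, DF = 0.827793, PV = 84.641847
Price P = sum_t PV_t = 94.887608
Macaulay numerator sum_t t * PV_t:
  t * PV_t at t = 0.5000: 1.090116
  t * PV_t at t = 1.0000: 2.112628
  t * PV_t at t = 1.5000: 3.070681
  t * PV_t at t = 2.0000: 3.967288
  t * PV_t at t = 2.5000: 4.805339
  t * PV_t at t = 3.0000: 253.925542
Macaulay duration D = (sum_t t * PV_t) / P = 268.971594 / 94.887608 = 2.834634


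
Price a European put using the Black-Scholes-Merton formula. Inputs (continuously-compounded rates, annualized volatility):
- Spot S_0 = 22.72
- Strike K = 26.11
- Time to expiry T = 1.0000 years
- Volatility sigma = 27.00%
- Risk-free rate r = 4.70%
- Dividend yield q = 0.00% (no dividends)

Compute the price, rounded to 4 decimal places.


d1 = (ln(S/K) + (r - q + 0.5*sigma^2) * T) / (sigma * sqrt(T)) = -0.20601033
d2 = d1 - sigma * sqrt(T) = -0.47601033
exp(-rT) = 0.95408740; exp(-qT) = 1.00000000
P = K * exp(-rT) * N(-d2) - S_0 * exp(-qT) * N(-d1)
N(-d1) = 0.58160858; N(-d2) = 0.68296649
P = 26.1100 * 0.95408740 * 0.68296649 - 22.7200 * 1.00000000 * 0.58160858 = 3.7994

Answer: Price = 3.7994


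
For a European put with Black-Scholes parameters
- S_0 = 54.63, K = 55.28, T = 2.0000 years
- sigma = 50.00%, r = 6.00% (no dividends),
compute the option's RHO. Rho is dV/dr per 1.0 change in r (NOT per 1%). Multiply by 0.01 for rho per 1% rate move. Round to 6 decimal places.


Answer: Rho = -56.823054

Derivation:
d1 = 0.5065317042; d2 = -0.2005750770
phi(d1) = 0.3509099234; exp(-qT) = 1.0000000000; exp(-rT) = 0.8869204367
N(-d2) = 0.5794845761
Rho = -K*T*exp(-rT)*N(-d2) = -55.2800 * 2.0000 * 0.8869204367 * 0.5794845761 = -56.823054


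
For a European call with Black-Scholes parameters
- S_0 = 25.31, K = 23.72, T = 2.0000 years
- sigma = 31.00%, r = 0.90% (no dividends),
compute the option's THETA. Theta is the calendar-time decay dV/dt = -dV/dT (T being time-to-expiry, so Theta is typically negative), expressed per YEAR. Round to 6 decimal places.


d1 = 0.4082538036; d2 = -0.0301524008
phi(d1) = 0.3670437907; exp(-qT) = 1.0000000000; exp(-rT) = 0.9821610324
Theta = -S*exp(-qT)*phi(d1)*sigma/(2*sqrt(T)) - r*K*exp(-rT)*N(d2) + q*S*exp(-qT)*N(d1)
N(d1) = 0.6584563244; N(d2) = 0.4879727550; sqrt(T) = 1.4142135624
Term 1 = -25.3100 * 1.0000000000 * 0.3670437907 * 0.3100 / (2 * 1.4142135624) = -1.0181850757
Term 2 = -0.0090 * 23.7200 * 0.9821610324 * 0.4879727550 = -0.1023140952
Term 3 = 0 (no dividend yield, q = 0)
Theta = -1.0181850757 + (-0.1023140952) + (0.0000000000) = -1.120499

Answer: Theta = -1.120499


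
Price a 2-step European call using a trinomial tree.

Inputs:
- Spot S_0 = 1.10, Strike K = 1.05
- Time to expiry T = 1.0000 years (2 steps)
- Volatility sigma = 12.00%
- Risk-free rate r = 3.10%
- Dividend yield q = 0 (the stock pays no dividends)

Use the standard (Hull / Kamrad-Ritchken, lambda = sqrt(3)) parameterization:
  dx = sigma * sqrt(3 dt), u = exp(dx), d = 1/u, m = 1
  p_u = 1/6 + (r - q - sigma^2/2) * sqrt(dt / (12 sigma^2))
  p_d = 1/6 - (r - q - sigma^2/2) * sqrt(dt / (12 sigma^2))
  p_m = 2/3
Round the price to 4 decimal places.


Answer: Price = V(0,0) = 0.1018

Derivation:
dt = T/N = 0.500000; dx = sigma*sqrt(3*dt) = 0.146969
u = exp(dx) = 1.158319; d = 1/u = 0.863320
p_u = 0.207151, p_m = 0.666667, p_d = 0.126182
Discount per step: exp(-r*dt) = 0.984620
Stock lattice S(k, j) with j the centered position index:
  k=0: S(0,+0) = 1.1000
  k=1: S(1,-1) = 0.9497; S(1,+0) = 1.1000; S(1,+1) = 1.2742
  k=2: S(2,-2) = 0.8199; S(2,-1) = 0.9497; S(2,+0) = 1.1000; S(2,+1) = 1.2742; S(2,+2) = 1.4759
Terminal payoffs V(N, j) = max(S_T - K, 0):
  V(2,-2) = 0.000000; V(2,-1) = 0.000000; V(2,+0) = 0.050000; V(2,+1) = 0.224150; V(2,+2) = 0.425872
Backward induction: V(k, j) = exp(-r*dt) * [p_u * V(k+1, j+1) + p_m * V(k+1, j) + p_d * V(k+1, j-1)]
  V(1,-1) = exp(-r*dt) * [p_u*0.050000 + p_m*0.000000 + p_d*0.000000] = 0.010198
  V(1,+0) = exp(-r*dt) * [p_u*0.224150 + p_m*0.050000 + p_d*0.000000] = 0.078540
  V(1,+1) = exp(-r*dt) * [p_u*0.425872 + p_m*0.224150 + p_d*0.050000] = 0.240210
  V(0,+0) = exp(-r*dt) * [p_u*0.240210 + p_m*0.078540 + p_d*0.010198] = 0.101816


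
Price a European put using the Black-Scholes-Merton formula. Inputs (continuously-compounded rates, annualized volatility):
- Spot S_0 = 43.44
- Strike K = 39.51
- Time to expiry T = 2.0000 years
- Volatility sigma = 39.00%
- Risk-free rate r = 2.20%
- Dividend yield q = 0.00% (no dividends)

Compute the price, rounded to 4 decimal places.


Answer: Price = 6.2820

Derivation:
d1 = (ln(S/K) + (r - q + 0.5*sigma^2) * T) / (sigma * sqrt(T)) = 0.52747786
d2 = d1 - sigma * sqrt(T) = -0.02406543
exp(-rT) = 0.95695396; exp(-qT) = 1.00000000
P = K * exp(-rT) * N(-d2) - S_0 * exp(-qT) * N(-d1)
N(-d1) = 0.29893090; N(-d2) = 0.50959979
P = 39.5100 * 0.95695396 * 0.50959979 - 43.4400 * 1.00000000 * 0.29893090 = 6.2820


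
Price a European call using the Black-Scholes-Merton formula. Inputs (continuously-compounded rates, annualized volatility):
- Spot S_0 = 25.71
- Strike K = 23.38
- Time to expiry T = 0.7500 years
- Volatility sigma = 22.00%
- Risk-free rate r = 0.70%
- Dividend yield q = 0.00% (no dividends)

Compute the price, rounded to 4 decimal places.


Answer: Price = 3.3348

Derivation:
d1 = (ln(S/K) + (r - q + 0.5*sigma^2) * T) / (sigma * sqrt(T)) = 0.62143393
d2 = d1 - sigma * sqrt(T) = 0.43090834
exp(-rT) = 0.99476376; exp(-qT) = 1.00000000
C = S_0 * exp(-qT) * N(d1) - K * exp(-rT) * N(d2)
N(d1) = 0.73284292; N(d2) = 0.66673249
C = 25.7100 * 1.00000000 * 0.73284292 - 23.3800 * 0.99476376 * 0.66673249 = 3.3348


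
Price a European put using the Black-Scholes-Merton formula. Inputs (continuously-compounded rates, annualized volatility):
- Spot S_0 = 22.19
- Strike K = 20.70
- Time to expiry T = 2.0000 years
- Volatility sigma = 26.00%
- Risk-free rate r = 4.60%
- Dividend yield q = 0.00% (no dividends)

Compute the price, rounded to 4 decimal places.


d1 = (ln(S/K) + (r - q + 0.5*sigma^2) * T) / (sigma * sqrt(T)) = 0.62309172
d2 = d1 - sigma * sqrt(T) = 0.25539619
exp(-rT) = 0.91210515; exp(-qT) = 1.00000000
P = K * exp(-rT) * N(-d2) - S_0 * exp(-qT) * N(-d1)
N(-d1) = 0.26661213; N(-d2) = 0.39920856
P = 20.7000 * 0.91210515 * 0.39920856 - 22.1900 * 1.00000000 * 0.26661213 = 1.6212

Answer: Price = 1.6212


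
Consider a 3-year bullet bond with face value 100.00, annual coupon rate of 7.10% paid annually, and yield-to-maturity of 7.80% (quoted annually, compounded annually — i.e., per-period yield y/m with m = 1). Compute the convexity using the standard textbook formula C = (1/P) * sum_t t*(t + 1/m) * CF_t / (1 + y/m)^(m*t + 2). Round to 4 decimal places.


Answer: Convexity = 9.4278

Derivation:
Coupon per period c = face * coupon_rate / m = 7.100000
Periods per year m = 1; per-period yield y/m = 0.078000
Number of cashflows N = 3
Cashflows (t years, CF_t, discount factor 1/(1+y/m)^(m*t), PV):
  t = 1.0000: CF_t = 7.100000, DF = 0.927644, PV = 6.586271
  t = 2.0000: CF_t = 7.100000, DF = 0.860523, PV = 6.109713
  t = 3.0000: CF_t = 107.100000, DF = 0.798259, PV = 85.493518
Price P = sum_t PV_t = 98.189502
Convexity numerator sum_t t*(t + 1/m) * CF_t / (1+y/m)^(m*t + 2):
  t = 1.0000: term = 11.335275
  t = 2.0000: term = 31.545292
  t = 3.0000: term = 882.829654
Convexity = (1/P) * sum = 925.710221 / 98.189502 = 9.427792


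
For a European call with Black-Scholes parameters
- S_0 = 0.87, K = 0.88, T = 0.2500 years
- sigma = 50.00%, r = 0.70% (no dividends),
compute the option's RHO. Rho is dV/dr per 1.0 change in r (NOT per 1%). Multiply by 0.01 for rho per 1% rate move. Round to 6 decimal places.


Answer: Rho = 0.095528

Derivation:
d1 = 0.0862852167; d2 = -0.1637147833
phi(d1) = 0.3974599509; exp(-qT) = 1.0000000000; exp(-rT) = 0.9982515304
N(d2) = 0.4349778396
Rho = K*T*exp(-rT)*N(d2) = 0.8800 * 0.2500 * 0.9982515304 * 0.4349778396 = 0.095528


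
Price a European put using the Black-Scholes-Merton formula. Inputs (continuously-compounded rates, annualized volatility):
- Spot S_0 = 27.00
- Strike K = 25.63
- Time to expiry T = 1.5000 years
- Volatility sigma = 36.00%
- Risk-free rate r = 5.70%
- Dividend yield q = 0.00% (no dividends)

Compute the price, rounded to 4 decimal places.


d1 = (ln(S/K) + (r - q + 0.5*sigma^2) * T) / (sigma * sqrt(T)) = 0.53247672
d2 = d1 - sigma * sqrt(T) = 0.09156856
exp(-rT) = 0.91805314; exp(-qT) = 1.00000000
P = K * exp(-rT) * N(-d2) - S_0 * exp(-qT) * N(-d1)
N(-d1) = 0.29719793; N(-d2) = 0.46352042
P = 25.6300 * 0.91805314 * 0.46352042 - 27.0000 * 1.00000000 * 0.29719793 = 2.8822

Answer: Price = 2.8822


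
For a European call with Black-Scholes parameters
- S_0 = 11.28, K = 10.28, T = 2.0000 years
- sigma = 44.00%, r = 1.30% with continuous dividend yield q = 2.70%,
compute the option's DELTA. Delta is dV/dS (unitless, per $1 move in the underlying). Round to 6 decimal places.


Answer: Delta = 0.626294

Derivation:
d1 = 0.4153143243; d2 = -0.2069396431
phi(d1) = 0.3659781938; exp(-qT) = 0.9474321065; exp(-rT) = 0.9743350896
N(d1) = 0.6610440918
Delta = exp(-qT) * N(d1) = 0.9474321065 * 0.6610440918 = 0.626294


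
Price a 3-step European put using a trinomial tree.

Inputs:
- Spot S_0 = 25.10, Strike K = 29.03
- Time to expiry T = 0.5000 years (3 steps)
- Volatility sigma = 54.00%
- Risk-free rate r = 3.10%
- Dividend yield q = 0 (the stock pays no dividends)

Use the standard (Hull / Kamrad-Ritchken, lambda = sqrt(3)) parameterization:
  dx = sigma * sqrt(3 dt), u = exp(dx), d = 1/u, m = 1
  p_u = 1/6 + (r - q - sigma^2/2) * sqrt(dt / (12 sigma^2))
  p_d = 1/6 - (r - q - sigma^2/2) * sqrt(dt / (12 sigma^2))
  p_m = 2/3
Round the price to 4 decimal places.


Answer: Price = V(0,0) = 6.1448

Derivation:
dt = T/N = 0.166667; dx = sigma*sqrt(3*dt) = 0.381838
u = exp(dx) = 1.464974; d = 1/u = 0.682606
p_u = 0.141612, p_m = 0.666667, p_d = 0.191721
Discount per step: exp(-r*dt) = 0.994847
Stock lattice S(k, j) with j the centered position index:
  k=0: S(0,+0) = 25.1000
  k=1: S(1,-1) = 17.1334; S(1,+0) = 25.1000; S(1,+1) = 36.7709
  k=2: S(2,-2) = 11.6954; S(2,-1) = 17.1334; S(2,+0) = 25.1000; S(2,+1) = 36.7709; S(2,+2) = 53.8684
  k=3: S(3,-3) = 7.9833; S(3,-2) = 11.6954; S(3,-1) = 17.1334; S(3,+0) = 25.1000; S(3,+1) = 36.7709; S(3,+2) = 53.8684; S(3,+3) = 78.9158
Terminal payoffs V(N, j) = max(K - S_T, 0):
  V(3,-3) = 21.046676; V(3,-2) = 17.334636; V(3,-1) = 11.896593; V(3,+0) = 3.930000; V(3,+1) = 0.000000; V(3,+2) = 0.000000; V(3,+3) = 0.000000
Backward induction: V(k, j) = exp(-r*dt) * [p_u * V(k+1, j+1) + p_m * V(k+1, j) + p_d * V(k+1, j-1)]
  V(2,-2) = exp(-r*dt) * [p_u*11.896593 + p_m*17.334636 + p_d*21.046676] = 17.187187
  V(2,-1) = exp(-r*dt) * [p_u*3.930000 + p_m*11.896593 + p_d*17.334636] = 11.750145
  V(2,+0) = exp(-r*dt) * [p_u*0.000000 + p_m*3.930000 + p_d*11.896593] = 4.875570
  V(2,+1) = exp(-r*dt) * [p_u*0.000000 + p_m*0.000000 + p_d*3.930000] = 0.749580
  V(2,+2) = exp(-r*dt) * [p_u*0.000000 + p_m*0.000000 + p_d*0.000000] = 0.000000
  V(1,-1) = exp(-r*dt) * [p_u*4.875570 + p_m*11.750145 + p_d*17.187187] = 11.758108
  V(1,+0) = exp(-r*dt) * [p_u*0.749580 + p_m*4.875570 + p_d*11.750145] = 5.580373
  V(1,+1) = exp(-r*dt) * [p_u*0.000000 + p_m*0.749580 + p_d*4.875570] = 1.427077
  V(0,+0) = exp(-r*dt) * [p_u*1.427077 + p_m*5.580373 + p_d*11.758108] = 6.144785


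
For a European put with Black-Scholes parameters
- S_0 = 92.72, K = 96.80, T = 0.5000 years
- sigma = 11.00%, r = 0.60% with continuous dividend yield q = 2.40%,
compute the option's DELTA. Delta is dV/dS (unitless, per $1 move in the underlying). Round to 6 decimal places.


Answer: Delta = -0.727024

Derivation:
d1 = -0.6304537738; d2 = -0.7082355197
phi(d1) = 0.3270394368; exp(-qT) = 0.9880717129; exp(-rT) = 0.9970044955
N(-d1) = 0.7358011310
Delta = -exp(-qT) * N(-d1) = -0.9880717129 * 0.7358011310 = -0.727024


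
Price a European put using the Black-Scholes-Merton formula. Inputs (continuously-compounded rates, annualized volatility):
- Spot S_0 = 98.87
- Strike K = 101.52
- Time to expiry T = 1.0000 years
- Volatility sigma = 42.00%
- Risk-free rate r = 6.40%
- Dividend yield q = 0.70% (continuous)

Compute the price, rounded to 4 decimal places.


Answer: Price = 14.6498

Derivation:
d1 = (ln(S/K) + (r - q + 0.5*sigma^2) * T) / (sigma * sqrt(T)) = 0.28273817
d2 = d1 - sigma * sqrt(T) = -0.13726183
exp(-rT) = 0.93800500; exp(-qT) = 0.99302444
P = K * exp(-rT) * N(-d2) - S_0 * exp(-qT) * N(-d1)
N(-d1) = 0.38868878; N(-d2) = 0.55458808
P = 101.5200 * 0.93800500 * 0.55458808 - 98.8700 * 0.99302444 * 0.38868878 = 14.6498


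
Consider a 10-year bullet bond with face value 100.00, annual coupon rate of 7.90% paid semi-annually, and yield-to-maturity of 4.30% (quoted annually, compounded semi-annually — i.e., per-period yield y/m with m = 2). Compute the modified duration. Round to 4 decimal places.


Answer: Modified duration = 7.3246

Derivation:
Coupon per period c = face * coupon_rate / m = 3.950000
Periods per year m = 2; per-period yield y/m = 0.021500
Number of cashflows N = 20
Cashflows (t years, CF_t, discount factor 1/(1+y/m)^(m*t), PV):
  t = 0.5000: CF_t = 3.950000, DF = 0.978953, PV = 3.866862
  t = 1.0000: CF_t = 3.950000, DF = 0.958348, PV = 3.785475
  t = 1.5000: CF_t = 3.950000, DF = 0.938177, PV = 3.705800
  t = 2.0000: CF_t = 3.950000, DF = 0.918431, PV = 3.627802
  t = 2.5000: CF_t = 3.950000, DF = 0.899100, PV = 3.551446
  t = 3.0000: CF_t = 3.950000, DF = 0.880177, PV = 3.476697
  t = 3.5000: CF_t = 3.950000, DF = 0.861651, PV = 3.403522
  t = 4.0000: CF_t = 3.950000, DF = 0.843515, PV = 3.331886
  t = 4.5000: CF_t = 3.950000, DF = 0.825762, PV = 3.261758
  t = 5.0000: CF_t = 3.950000, DF = 0.808381, PV = 3.193106
  t = 5.5000: CF_t = 3.950000, DF = 0.791367, PV = 3.125900
  t = 6.0000: CF_t = 3.950000, DF = 0.774711, PV = 3.060107
  t = 6.5000: CF_t = 3.950000, DF = 0.758405, PV = 2.995700
  t = 7.0000: CF_t = 3.950000, DF = 0.742442, PV = 2.932648
  t = 7.5000: CF_t = 3.950000, DF = 0.726816, PV = 2.870923
  t = 8.0000: CF_t = 3.950000, DF = 0.711518, PV = 2.810497
  t = 8.5000: CF_t = 3.950000, DF = 0.696543, PV = 2.751343
  t = 9.0000: CF_t = 3.950000, DF = 0.681882, PV = 2.693434
  t = 9.5000: CF_t = 3.950000, DF = 0.667530, PV = 2.636744
  t = 10.0000: CF_t = 103.950000, DF = 0.653480, PV = 67.929290
Price P = sum_t PV_t = 129.010941
First compute Macaulay numerator sum_t t * PV_t:
  t * PV_t at t = 0.5000: 1.933431
  t * PV_t at t = 1.0000: 3.785475
  t * PV_t at t = 1.5000: 5.558700
  t * PV_t at t = 2.0000: 7.255605
  t * PV_t at t = 2.5000: 8.878616
  t * PV_t at t = 3.0000: 10.430092
  t * PV_t at t = 3.5000: 11.912325
  t * PV_t at t = 4.0000: 13.327544
  t * PV_t at t = 4.5000: 14.677912
  t * PV_t at t = 5.0000: 15.965532
  t * PV_t at t = 5.5000: 17.192447
  t * PV_t at t = 6.0000: 18.360643
  t * PV_t at t = 6.5000: 19.472048
  t * PV_t at t = 7.0000: 20.528534
  t * PV_t at t = 7.5000: 21.531922
  t * PV_t at t = 8.0000: 22.483978
  t * PV_t at t = 8.5000: 23.386418
  t * PV_t at t = 9.0000: 24.240910
  t * PV_t at t = 9.5000: 25.049073
  t * PV_t at t = 10.0000: 679.292898
Macaulay duration D = 965.264103 / 129.010941 = 7.482033
Modified duration = D / (1 + y/m) = 7.482033 / (1 + 0.021500) = 7.324555


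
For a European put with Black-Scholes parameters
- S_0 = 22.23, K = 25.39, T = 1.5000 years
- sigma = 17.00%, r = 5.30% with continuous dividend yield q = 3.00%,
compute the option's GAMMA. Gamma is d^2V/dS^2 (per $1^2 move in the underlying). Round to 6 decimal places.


Answer: Gamma = 0.076990

Derivation:
d1 = -0.3685649608; d2 = -0.5767715890
phi(d1) = 0.3727457980; exp(-qT) = 0.9559974818; exp(-rT) = 0.9235780200
Gamma = exp(-qT) * phi(d1) / (S * sigma * sqrt(T)) = 0.9559974818 * 0.3727457980 / (22.2300 * 0.1700 * 1.2247448714) = 0.076990


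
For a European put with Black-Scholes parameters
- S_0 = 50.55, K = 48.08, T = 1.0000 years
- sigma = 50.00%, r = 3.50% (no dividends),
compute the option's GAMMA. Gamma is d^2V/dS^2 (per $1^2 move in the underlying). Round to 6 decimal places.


Answer: Gamma = 0.014450

Derivation:
d1 = 0.4201933105; d2 = -0.0798066895
phi(d1) = 0.3652330112; exp(-qT) = 1.0000000000; exp(-rT) = 0.9656054163
Gamma = exp(-qT) * phi(d1) / (S * sigma * sqrt(T)) = 1.0000000000 * 0.3652330112 / (50.5500 * 0.5000 * 1.0000000000) = 0.014450


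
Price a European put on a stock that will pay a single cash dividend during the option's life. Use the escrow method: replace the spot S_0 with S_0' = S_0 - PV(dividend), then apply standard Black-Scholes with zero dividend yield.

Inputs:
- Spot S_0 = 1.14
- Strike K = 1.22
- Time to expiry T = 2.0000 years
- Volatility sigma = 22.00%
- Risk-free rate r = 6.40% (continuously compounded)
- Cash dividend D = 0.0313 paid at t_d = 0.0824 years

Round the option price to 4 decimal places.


Answer: Price = 0.1179

Derivation:
PV(D) = D * exp(-r * t_d) = 0.0313 * 0.99474028 = 0.03113537
S_0' = S_0 - PV(D) = 1.1400 - 0.03113537 = 1.10886463
d1 = (ln(S_0'/K) + (r + sigma^2/2)*T) / (sigma*sqrt(T)) = 0.25997673
d2 = d1 - sigma*sqrt(T) = -0.05115025
exp(-rT) = 0.87985338
N(-d1) = 0.39744086; N(-d2) = 0.52039710
P = K * exp(-rT) * N(-d2) - S_0' * N(-d1) = 1.2200 * 0.87985338 * 0.52039710 - 1.10886463 * 0.39744086 = 0.1179


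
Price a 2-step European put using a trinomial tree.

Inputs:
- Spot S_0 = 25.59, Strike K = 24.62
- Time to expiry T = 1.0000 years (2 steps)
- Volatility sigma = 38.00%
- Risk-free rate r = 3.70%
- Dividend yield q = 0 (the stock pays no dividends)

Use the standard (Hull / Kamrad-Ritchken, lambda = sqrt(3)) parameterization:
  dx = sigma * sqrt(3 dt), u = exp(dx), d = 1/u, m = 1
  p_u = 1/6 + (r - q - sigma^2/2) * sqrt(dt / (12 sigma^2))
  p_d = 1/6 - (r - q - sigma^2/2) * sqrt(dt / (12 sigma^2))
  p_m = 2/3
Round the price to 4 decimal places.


Answer: Price = V(0,0) = 2.5216

Derivation:
dt = T/N = 0.500000; dx = sigma*sqrt(3*dt) = 0.465403
u = exp(dx) = 1.592656; d = 1/u = 0.627882
p_u = 0.147758, p_m = 0.666667, p_d = 0.185575
Discount per step: exp(-r*dt) = 0.981670
Stock lattice S(k, j) with j the centered position index:
  k=0: S(0,+0) = 25.5900
  k=1: S(1,-1) = 16.0675; S(1,+0) = 25.5900; S(1,+1) = 40.7561
  k=2: S(2,-2) = 10.0885; S(2,-1) = 16.0675; S(2,+0) = 25.5900; S(2,+1) = 40.7561; S(2,+2) = 64.9104
Terminal payoffs V(N, j) = max(K - S_T, 0):
  V(2,-2) = 14.531506; V(2,-1) = 8.552500; V(2,+0) = 0.000000; V(2,+1) = 0.000000; V(2,+2) = 0.000000
Backward induction: V(k, j) = exp(-r*dt) * [p_u * V(k+1, j+1) + p_m * V(k+1, j) + p_d * V(k+1, j-1)]
  V(1,-1) = exp(-r*dt) * [p_u*0.000000 + p_m*8.552500 + p_d*14.531506] = 8.244410
  V(1,+0) = exp(-r*dt) * [p_u*0.000000 + p_m*0.000000 + p_d*8.552500] = 1.558038
  V(1,+1) = exp(-r*dt) * [p_u*0.000000 + p_m*0.000000 + p_d*0.000000] = 0.000000
  V(0,+0) = exp(-r*dt) * [p_u*0.000000 + p_m*1.558038 + p_d*8.244410] = 2.521565


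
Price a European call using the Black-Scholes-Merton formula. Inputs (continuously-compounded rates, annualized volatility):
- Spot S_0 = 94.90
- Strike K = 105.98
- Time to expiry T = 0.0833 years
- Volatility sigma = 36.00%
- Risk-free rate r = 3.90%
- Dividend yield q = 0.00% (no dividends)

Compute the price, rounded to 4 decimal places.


d1 = (ln(S/K) + (r - q + 0.5*sigma^2) * T) / (sigma * sqrt(T)) = -0.97957590
d2 = d1 - sigma * sqrt(T) = -1.08347816
exp(-rT) = 0.99675657; exp(-qT) = 1.00000000
C = S_0 * exp(-qT) * N(d1) - K * exp(-rT) * N(d2)
N(d1) = 0.16364775; N(d2) = 0.13929812
C = 94.9000 * 1.00000000 * 0.16364775 - 105.9800 * 0.99675657 * 0.13929812 = 0.8152

Answer: Price = 0.8152


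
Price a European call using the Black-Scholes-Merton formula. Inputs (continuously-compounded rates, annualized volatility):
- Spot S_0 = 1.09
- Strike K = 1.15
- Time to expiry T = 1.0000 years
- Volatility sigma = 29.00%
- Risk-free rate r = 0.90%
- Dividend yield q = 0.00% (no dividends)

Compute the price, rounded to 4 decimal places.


Answer: Price = 0.1052

Derivation:
d1 = (ln(S/K) + (r - q + 0.5*sigma^2) * T) / (sigma * sqrt(T)) = -0.00873878
d2 = d1 - sigma * sqrt(T) = -0.29873878
exp(-rT) = 0.99104038; exp(-qT) = 1.00000000
C = S_0 * exp(-qT) * N(d1) - K * exp(-rT) * N(d2)
N(d1) = 0.49651378; N(d2) = 0.38256968
C = 1.0900 * 1.00000000 * 0.49651378 - 1.1500 * 0.99104038 * 0.38256968 = 0.1052


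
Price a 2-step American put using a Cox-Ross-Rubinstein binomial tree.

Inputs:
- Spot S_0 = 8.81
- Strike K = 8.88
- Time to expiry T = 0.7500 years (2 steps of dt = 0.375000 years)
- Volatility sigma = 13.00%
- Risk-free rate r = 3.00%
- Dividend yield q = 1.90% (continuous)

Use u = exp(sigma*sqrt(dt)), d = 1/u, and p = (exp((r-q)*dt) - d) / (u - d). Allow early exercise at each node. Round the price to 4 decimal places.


Answer: Price = V(0,0) = 0.3806

Derivation:
dt = T/N = 0.375000
u = exp(sigma*sqrt(dt)) = 1.082863; d = 1/u = 0.923478
p = (exp((r-q)*dt) - d) / (u - d) = 0.506043
Discount per step: exp(-r*dt) = 0.988813
Stock lattice S(k, i) with i counting down-moves:
  k=0: S(0,0) = 8.8100
  k=1: S(1,0) = 9.5400; S(1,1) = 8.1358
  k=2: S(2,0) = 10.3305; S(2,1) = 8.8100; S(2,2) = 7.5133
Terminal payoffs V(N, i) = max(K - S_T, 0):
  V(2,0) = 0.000000; V(2,1) = 0.070000; V(2,2) = 1.366731
Backward induction: V(k, i) = exp(-r*dt) * [p * V(k+1, i) + (1-p) * V(k+1, i+1)]; then take max(V_cont, immediate exercise) for American.
  V(1,0) = exp(-r*dt) * [p*0.000000 + (1-p)*0.070000] = 0.034190; exercise = 0.000000; V(1,0) = max -> 0.034190
  V(1,1) = exp(-r*dt) * [p*0.070000 + (1-p)*1.366731] = 0.702581; exercise = 0.744160; V(1,1) = max -> 0.744160
  V(0,0) = exp(-r*dt) * [p*0.034190 + (1-p)*0.744160] = 0.380579; exercise = 0.070000; V(0,0) = max -> 0.380579


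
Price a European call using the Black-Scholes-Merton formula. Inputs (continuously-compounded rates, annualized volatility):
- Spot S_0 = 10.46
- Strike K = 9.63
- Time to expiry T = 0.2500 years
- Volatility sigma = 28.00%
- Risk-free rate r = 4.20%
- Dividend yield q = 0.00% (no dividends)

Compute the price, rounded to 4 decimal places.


d1 = (ln(S/K) + (r - q + 0.5*sigma^2) * T) / (sigma * sqrt(T)) = 0.73553738
d2 = d1 - sigma * sqrt(T) = 0.59553738
exp(-rT) = 0.98955493; exp(-qT) = 1.00000000
C = S_0 * exp(-qT) * N(d1) - K * exp(-rT) * N(d2)
N(d1) = 0.76899386; N(d2) = 0.72425784
C = 10.4600 * 1.00000000 * 0.76899386 - 9.6300 * 0.98955493 * 0.72425784 = 1.1419

Answer: Price = 1.1419


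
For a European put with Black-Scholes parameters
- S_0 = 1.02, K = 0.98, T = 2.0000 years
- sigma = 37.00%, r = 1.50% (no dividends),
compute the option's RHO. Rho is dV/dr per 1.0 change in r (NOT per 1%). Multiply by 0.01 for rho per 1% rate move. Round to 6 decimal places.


Answer: Rho = -1.047782

Derivation:
d1 = 0.3954166626; d2 = -0.1278423555
phi(d1) = 0.3689420469; exp(-qT) = 1.0000000000; exp(-rT) = 0.9704455335
N(-d2) = 0.5508631349
Rho = -K*T*exp(-rT)*N(-d2) = -0.9800 * 2.0000 * 0.9704455335 * 0.5508631349 = -1.047782


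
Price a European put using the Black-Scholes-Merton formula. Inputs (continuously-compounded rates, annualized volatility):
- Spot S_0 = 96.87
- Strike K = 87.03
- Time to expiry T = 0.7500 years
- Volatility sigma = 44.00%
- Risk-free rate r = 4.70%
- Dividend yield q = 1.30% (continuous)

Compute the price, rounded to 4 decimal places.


d1 = (ln(S/K) + (r - q + 0.5*sigma^2) * T) / (sigma * sqrt(T)) = 0.53855492
d2 = d1 - sigma * sqrt(T) = 0.15750374
exp(-rT) = 0.96536405; exp(-qT) = 0.99029738
P = K * exp(-rT) * N(-d2) - S_0 * exp(-qT) * N(-d1)
N(-d1) = 0.29509700; N(-d2) = 0.43742393
P = 87.0300 * 0.96536405 * 0.43742393 - 96.8700 * 0.99029738 * 0.29509700 = 8.4418

Answer: Price = 8.4418


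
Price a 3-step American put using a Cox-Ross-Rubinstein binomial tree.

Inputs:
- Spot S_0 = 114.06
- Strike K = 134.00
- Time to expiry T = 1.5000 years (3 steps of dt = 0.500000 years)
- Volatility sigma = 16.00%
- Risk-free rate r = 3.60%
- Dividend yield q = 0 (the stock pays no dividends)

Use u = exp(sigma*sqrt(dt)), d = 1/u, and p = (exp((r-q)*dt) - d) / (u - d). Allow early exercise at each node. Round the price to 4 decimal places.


dt = T/N = 0.500000
u = exp(sigma*sqrt(dt)) = 1.119785; d = 1/u = 0.893028
p = (exp((r-q)*dt) - d) / (u - d) = 0.551845
Discount per step: exp(-r*dt) = 0.982161
Stock lattice S(k, i) with i counting down-moves:
  k=0: S(0,0) = 114.0600
  k=1: S(1,0) = 127.7227; S(1,1) = 101.8588
  k=2: S(2,0) = 143.0220; S(2,1) = 114.0600; S(2,2) = 90.9628
  k=3: S(3,0) = 160.1540; S(3,1) = 127.7227; S(3,2) = 101.8588; S(3,3) = 81.2323
Terminal payoffs V(N, i) = max(K - S_T, 0):
  V(3,0) = 0.000000; V(3,1) = 6.277274; V(3,2) = 32.141200; V(3,3) = 52.767666
Backward induction: V(k, i) = exp(-r*dt) * [p * V(k+1, i) + (1-p) * V(k+1, i+1)]; then take max(V_cont, immediate exercise) for American.
  V(2,0) = exp(-r*dt) * [p*0.000000 + (1-p)*6.277274] = 2.763009; exercise = 0.000000; V(2,0) = max -> 2.763009
  V(2,1) = exp(-r*dt) * [p*6.277274 + (1-p)*32.141200] = 17.549578; exercise = 19.940000; V(2,1) = max -> 19.940000
  V(2,2) = exp(-r*dt) * [p*32.141200 + (1-p)*52.767666] = 40.646794; exercise = 43.037216; V(2,2) = max -> 43.037216
  V(1,0) = exp(-r*dt) * [p*2.763009 + (1-p)*19.940000] = 10.274357; exercise = 6.277274; V(1,0) = max -> 10.274357
  V(1,1) = exp(-r*dt) * [p*19.940000 + (1-p)*43.037216] = 29.750778; exercise = 32.141200; V(1,1) = max -> 32.141200
  V(0,0) = exp(-r*dt) * [p*10.274357 + (1-p)*32.141200] = 19.715998; exercise = 19.940000; V(0,0) = max -> 19.940000

Answer: Price = V(0,0) = 19.9400


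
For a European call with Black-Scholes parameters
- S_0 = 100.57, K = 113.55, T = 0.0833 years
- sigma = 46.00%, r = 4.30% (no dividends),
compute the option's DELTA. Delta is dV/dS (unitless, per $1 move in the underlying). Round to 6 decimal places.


Answer: Delta = 0.205834

Derivation:
d1 = -0.8209621972; d2 = -0.9537261984
phi(d1) = 0.2848114212; exp(-qT) = 1.0000000000; exp(-rT) = 0.9964245074
N(d1) = 0.2058339006
Delta = exp(-qT) * N(d1) = 1.0000000000 * 0.2058339006 = 0.205834


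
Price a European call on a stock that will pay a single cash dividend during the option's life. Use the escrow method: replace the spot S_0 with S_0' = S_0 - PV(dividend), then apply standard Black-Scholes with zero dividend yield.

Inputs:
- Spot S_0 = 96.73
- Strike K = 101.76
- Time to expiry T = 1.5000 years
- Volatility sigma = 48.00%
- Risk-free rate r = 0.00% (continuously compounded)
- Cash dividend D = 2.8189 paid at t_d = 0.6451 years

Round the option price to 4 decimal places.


Answer: Price = 18.8991

Derivation:
PV(D) = D * exp(-r * t_d) = 2.8189 * 1.00000000 = 2.81890000
S_0' = S_0 - PV(D) = 96.7300 - 2.81890000 = 93.91110000
d1 = (ln(S_0'/K) + (r + sigma^2/2)*T) / (sigma*sqrt(T)) = 0.15739926
d2 = d1 - sigma*sqrt(T) = -0.43047828
exp(-rT) = 1.00000000
N(d1) = 0.56253490; N(d2) = 0.33342388
C = S_0' * N(d1) - K * exp(-rT) * N(d2) = 93.91110000 * 0.56253490 - 101.7600 * 1.00000000 * 0.33342388 = 18.8991


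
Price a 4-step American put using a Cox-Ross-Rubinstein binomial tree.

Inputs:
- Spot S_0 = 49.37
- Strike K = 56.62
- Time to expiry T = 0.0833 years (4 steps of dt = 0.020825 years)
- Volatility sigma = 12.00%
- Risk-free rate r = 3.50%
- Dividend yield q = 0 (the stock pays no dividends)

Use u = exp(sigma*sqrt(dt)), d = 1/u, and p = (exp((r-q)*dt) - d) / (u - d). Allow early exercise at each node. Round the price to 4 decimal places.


Answer: Price = V(0,0) = 7.2500

Derivation:
dt = T/N = 0.020825
u = exp(sigma*sqrt(dt)) = 1.017468; d = 1/u = 0.982832
p = (exp((r-q)*dt) - d) / (u - d) = 0.516722
Discount per step: exp(-r*dt) = 0.999271
Stock lattice S(k, i) with i counting down-moves:
  k=0: S(0,0) = 49.3700
  k=1: S(1,0) = 50.2324; S(1,1) = 48.5224
  k=2: S(2,0) = 51.1098; S(2,1) = 49.3700; S(2,2) = 47.6894
  k=3: S(3,0) = 52.0026; S(3,1) = 50.2324; S(3,2) = 48.5224; S(3,3) = 46.8707
  k=4: S(4,0) = 52.9110; S(4,1) = 51.1098; S(4,2) = 49.3700; S(4,3) = 47.6894; S(4,4) = 46.0660
Terminal payoffs V(N, i) = max(K - S_T, 0):
  V(4,0) = 3.709007; V(4,1) = 5.510160; V(4,2) = 7.250000; V(4,3) = 8.930614; V(4,4) = 10.554017
Backward induction: V(k, i) = exp(-r*dt) * [p * V(k+1, i) + (1-p) * V(k+1, i+1)]; then take max(V_cont, immediate exercise) for American.
  V(3,0) = exp(-r*dt) * [p*3.709007 + (1-p)*5.510160] = 4.576127; exercise = 4.617381; V(3,0) = max -> 4.617381
  V(3,1) = exp(-r*dt) * [p*5.510160 + (1-p)*7.250000] = 6.346358; exercise = 6.387612; V(3,1) = max -> 6.387612
  V(3,2) = exp(-r*dt) * [p*7.250000 + (1-p)*8.930614] = 8.056329; exercise = 8.097582; V(3,2) = max -> 8.097582
  V(3,3) = exp(-r*dt) * [p*8.930614 + (1-p)*10.554017] = 9.708090; exercise = 9.749343; V(3,3) = max -> 9.749343
  V(2,0) = exp(-r*dt) * [p*4.617381 + (1-p)*6.387612] = 5.468906; exercise = 5.510160; V(2,0) = max -> 5.510160
  V(2,1) = exp(-r*dt) * [p*6.387612 + (1-p)*8.097582] = 7.208746; exercise = 7.250000; V(2,1) = max -> 7.250000
  V(2,2) = exp(-r*dt) * [p*8.097582 + (1-p)*9.749343] = 8.889360; exercise = 8.930614; V(2,2) = max -> 8.930614
  V(1,0) = exp(-r*dt) * [p*5.510160 + (1-p)*7.250000] = 6.346358; exercise = 6.387612; V(1,0) = max -> 6.387612
  V(1,1) = exp(-r*dt) * [p*7.250000 + (1-p)*8.930614] = 8.056329; exercise = 8.097582; V(1,1) = max -> 8.097582
  V(0,0) = exp(-r*dt) * [p*6.387612 + (1-p)*8.097582] = 7.208746; exercise = 7.250000; V(0,0) = max -> 7.250000


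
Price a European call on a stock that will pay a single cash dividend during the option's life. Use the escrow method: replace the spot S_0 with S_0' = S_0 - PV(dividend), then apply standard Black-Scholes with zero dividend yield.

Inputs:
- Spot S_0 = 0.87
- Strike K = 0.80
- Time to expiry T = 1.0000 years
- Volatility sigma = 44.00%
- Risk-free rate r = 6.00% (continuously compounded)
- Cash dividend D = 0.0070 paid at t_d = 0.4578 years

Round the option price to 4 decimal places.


PV(D) = D * exp(-r * t_d) = 0.0070 * 0.97290582 = 0.00681034
S_0' = S_0 - PV(D) = 0.8700 - 0.00681034 = 0.86318966
d1 = (ln(S_0'/K) + (r + sigma^2/2)*T) / (sigma*sqrt(T)) = 0.52914252
d2 = d1 - sigma*sqrt(T) = 0.08914252
exp(-rT) = 0.94176453
N(d1) = 0.70164670; N(d2) = 0.53551568
C = S_0' * N(d1) - K * exp(-rT) * N(d2) = 0.86318966 * 0.70164670 - 0.8000 * 0.94176453 * 0.53551568 = 0.2022

Answer: Price = 0.2022


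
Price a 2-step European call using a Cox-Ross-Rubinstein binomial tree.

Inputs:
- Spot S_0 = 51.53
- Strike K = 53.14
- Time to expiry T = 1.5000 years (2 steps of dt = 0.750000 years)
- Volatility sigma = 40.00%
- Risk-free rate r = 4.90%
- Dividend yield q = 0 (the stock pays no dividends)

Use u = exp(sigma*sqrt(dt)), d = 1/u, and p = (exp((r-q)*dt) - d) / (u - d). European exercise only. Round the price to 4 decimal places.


Answer: Price = V(0,0) = 10.1181

Derivation:
dt = T/N = 0.750000
u = exp(sigma*sqrt(dt)) = 1.413982; d = 1/u = 0.707222
p = (exp((r-q)*dt) - d) / (u - d) = 0.467218
Discount per step: exp(-r*dt) = 0.963917
Stock lattice S(k, i) with i counting down-moves:
  k=0: S(0,0) = 51.5300
  k=1: S(1,0) = 72.8625; S(1,1) = 36.4432
  k=2: S(2,0) = 103.0263; S(2,1) = 51.5300; S(2,2) = 25.7734
Terminal payoffs V(N, i) = max(S_T - K, 0):
  V(2,0) = 49.886320; V(2,1) = 0.000000; V(2,2) = 0.000000
Backward induction: V(k, i) = exp(-r*dt) * [p * V(k+1, i) + (1-p) * V(k+1, i+1)].
  V(1,0) = exp(-r*dt) * [p*49.886320 + (1-p)*0.000000] = 22.466790
  V(1,1) = exp(-r*dt) * [p*0.000000 + (1-p)*0.000000] = 0.000000
  V(0,0) = exp(-r*dt) * [p*22.466790 + (1-p)*0.000000] = 10.118137


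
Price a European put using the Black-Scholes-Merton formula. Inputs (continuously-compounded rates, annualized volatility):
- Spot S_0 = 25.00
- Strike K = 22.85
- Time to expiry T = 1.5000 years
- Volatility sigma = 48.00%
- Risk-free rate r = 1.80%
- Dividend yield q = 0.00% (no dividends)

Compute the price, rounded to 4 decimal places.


Answer: Price = 4.1861

Derivation:
d1 = (ln(S/K) + (r - q + 0.5*sigma^2) * T) / (sigma * sqrt(T)) = 0.49283174
d2 = d1 - sigma * sqrt(T) = -0.09504580
exp(-rT) = 0.97336124; exp(-qT) = 1.00000000
P = K * exp(-rT) * N(-d2) - S_0 * exp(-qT) * N(-d1)
N(-d1) = 0.31106574; N(-d2) = 0.53786078
P = 22.8500 * 0.97336124 * 0.53786078 - 25.0000 * 1.00000000 * 0.31106574 = 4.1861
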